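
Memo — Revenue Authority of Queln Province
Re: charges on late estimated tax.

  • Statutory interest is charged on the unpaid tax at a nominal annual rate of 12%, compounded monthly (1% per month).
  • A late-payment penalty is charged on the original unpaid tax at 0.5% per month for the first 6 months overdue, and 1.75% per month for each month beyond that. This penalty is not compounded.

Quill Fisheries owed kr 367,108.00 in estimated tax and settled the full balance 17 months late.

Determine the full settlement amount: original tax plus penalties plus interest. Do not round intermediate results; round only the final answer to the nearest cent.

Penalty, months 1–6: 6 × 0.5% × kr 367,108.00 = kr 11,013.24
Penalty, months 7–17: 11 × 1.75% × kr 367,108.00 = kr 70,668.29
Interest: kr 367,108.00 × ((1 + 0.01)^17 − 1) = kr 367,108.00 × 0.1843044… = kr 67,659.6312…
Total = kr 367,108.00 + kr 81,681.5300 + kr 67,659.6312… = kr 516,449.16

kr 516,449.16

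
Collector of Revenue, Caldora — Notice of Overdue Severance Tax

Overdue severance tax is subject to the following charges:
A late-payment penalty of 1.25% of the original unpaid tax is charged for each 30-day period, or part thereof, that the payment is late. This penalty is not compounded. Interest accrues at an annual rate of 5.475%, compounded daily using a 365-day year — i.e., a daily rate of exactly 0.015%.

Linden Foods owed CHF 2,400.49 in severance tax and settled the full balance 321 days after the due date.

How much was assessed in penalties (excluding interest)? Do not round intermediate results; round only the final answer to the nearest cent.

CHF 330.07

Penalty periods: ⌈321/30⌉ = 11; penalty = 11 × 1.25% × CHF 2,400.49 = CHF 330.07…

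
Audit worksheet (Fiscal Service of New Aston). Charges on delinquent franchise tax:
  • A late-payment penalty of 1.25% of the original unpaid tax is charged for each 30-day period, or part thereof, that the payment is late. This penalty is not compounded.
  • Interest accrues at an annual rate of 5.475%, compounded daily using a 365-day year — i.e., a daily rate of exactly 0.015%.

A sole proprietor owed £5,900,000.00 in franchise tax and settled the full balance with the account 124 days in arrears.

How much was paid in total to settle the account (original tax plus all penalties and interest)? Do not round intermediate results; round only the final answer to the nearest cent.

£6,379,508.55

Penalty periods: ⌈124/30⌉ = 5; penalty = 5 × 1.25% × £5,900,000.00 = £368,750.00
Interest: £5,900,000.00 × ((1 + 0.00015)^124 − 1) = £5,900,000.00 × 0.01877264… = £110,758.5550…
Total = £5,900,000.00 + £368,750.0000 + £110,758.5550… = £6,379,508.55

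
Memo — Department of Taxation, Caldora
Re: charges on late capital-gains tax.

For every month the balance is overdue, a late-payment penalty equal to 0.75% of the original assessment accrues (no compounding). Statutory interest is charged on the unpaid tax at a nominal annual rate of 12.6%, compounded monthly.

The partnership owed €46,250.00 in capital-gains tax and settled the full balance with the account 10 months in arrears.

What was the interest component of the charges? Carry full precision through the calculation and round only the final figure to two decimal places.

Interest (12.6%/yr ÷ 12 = 1.05%/month): €46,250.00 × ((1 + 0.0105)^10 − 1) = €5,092.2522…

€5,092.25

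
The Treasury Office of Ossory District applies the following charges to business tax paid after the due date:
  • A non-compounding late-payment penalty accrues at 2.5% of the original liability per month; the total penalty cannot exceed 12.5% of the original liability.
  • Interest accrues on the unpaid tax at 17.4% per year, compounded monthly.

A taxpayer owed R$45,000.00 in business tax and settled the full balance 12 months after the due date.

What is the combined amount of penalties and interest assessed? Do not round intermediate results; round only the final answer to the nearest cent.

Penalty (uncapped): 12 × 2.5% × R$45,000.00 = R$13,500.00; cap = 12.5% × R$45,000.00 = R$5,625.00 → penalty = R$5,625.00
Interest (17.4%/yr ÷ 12 = 1.45%/month): R$45,000.00 × ((1 + 0.0145)^12 − 1) = R$8,485.6318…
Penalties + interest = R$5,625.0000 + R$8,485.6318… = R$14,110.63

R$14,110.63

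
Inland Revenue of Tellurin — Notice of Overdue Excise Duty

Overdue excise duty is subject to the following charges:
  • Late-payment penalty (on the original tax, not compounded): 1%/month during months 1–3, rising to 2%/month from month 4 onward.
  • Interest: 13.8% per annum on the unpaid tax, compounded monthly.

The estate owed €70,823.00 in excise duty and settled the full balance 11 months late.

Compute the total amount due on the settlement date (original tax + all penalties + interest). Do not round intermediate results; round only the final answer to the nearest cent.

€93,771.82

Penalty, months 1–3: 3 × 1% × €70,823.00 = €2,124.69
Penalty, months 4–11: 8 × 2% × €70,823.00 = €11,331.68
Interest (13.8%/yr ÷ 12 = 1.15%/month): €70,823.00 × ((1 + 0.0115)^11 − 1) = €9,492.4464…
Total = €70,823.00 + €13,456.3700 + €9,492.4464… = €93,771.82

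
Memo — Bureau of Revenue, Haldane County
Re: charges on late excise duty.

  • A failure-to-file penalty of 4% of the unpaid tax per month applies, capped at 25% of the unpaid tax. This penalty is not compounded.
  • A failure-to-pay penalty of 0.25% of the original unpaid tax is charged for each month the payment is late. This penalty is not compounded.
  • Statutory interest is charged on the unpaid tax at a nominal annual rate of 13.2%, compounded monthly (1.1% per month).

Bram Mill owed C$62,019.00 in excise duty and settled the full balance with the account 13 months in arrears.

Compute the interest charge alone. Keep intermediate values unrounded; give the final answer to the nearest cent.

C$9,478.32

Interest: C$62,019.00 × ((1 + 0.011)^13 − 1) = C$62,019.00 × 0.1528293… = C$9,478.3231…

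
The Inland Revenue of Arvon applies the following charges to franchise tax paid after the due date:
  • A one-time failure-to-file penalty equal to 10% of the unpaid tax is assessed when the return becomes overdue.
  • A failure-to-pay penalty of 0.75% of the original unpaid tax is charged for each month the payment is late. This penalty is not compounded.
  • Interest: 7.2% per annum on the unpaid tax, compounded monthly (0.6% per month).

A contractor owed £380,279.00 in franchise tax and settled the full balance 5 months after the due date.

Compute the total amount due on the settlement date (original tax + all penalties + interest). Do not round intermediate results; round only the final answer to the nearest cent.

Failure-to-file penalty: 10% × £380,279.00 = £38,027.90
Failure-to-pay penalty: 5 × 0.75% × £380,279.00 = £14,260.46…
Interest: £380,279.00 × ((1 + 0.006)^5 − 1) = £380,279.00 × 0.0303622… = £11,546.0943…
Total = £380,279.00 + £52,288.3625 + £11,546.0943… = £444,113.46

£444,113.46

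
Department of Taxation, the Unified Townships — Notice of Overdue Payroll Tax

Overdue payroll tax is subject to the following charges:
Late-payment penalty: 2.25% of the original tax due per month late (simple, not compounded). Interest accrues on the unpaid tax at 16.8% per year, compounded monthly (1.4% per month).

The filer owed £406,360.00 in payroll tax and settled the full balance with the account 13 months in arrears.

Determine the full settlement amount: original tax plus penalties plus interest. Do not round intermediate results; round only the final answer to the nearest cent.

Late-payment penalty = 2.25% × £406,360.00 × 13 mo = £118,860.30
Interest: £406,360.00 × ((1 + 0.014)^13 − 1) = £406,360.00 × 0.1981010… = £80,500.3048…
Total = £406,360.00 + £118,860.3000 + £80,500.3048… = £605,720.60

£605,720.60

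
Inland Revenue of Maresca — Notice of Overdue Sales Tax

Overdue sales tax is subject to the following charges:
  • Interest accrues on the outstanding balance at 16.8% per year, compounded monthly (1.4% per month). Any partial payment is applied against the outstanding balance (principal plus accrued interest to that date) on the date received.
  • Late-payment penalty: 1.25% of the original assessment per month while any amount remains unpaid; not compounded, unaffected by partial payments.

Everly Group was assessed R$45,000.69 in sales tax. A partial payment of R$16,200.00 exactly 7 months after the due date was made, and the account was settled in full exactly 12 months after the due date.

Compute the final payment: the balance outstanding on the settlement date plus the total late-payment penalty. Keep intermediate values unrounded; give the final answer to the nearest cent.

R$42,554.88

Balance at month 7: R$45,000.6900 × (1 + 0.014)^7 = R$49,600.3633…
After R$16,200.00 payment: R$49,600.3633… − R$16,200.00 = R$33,400.3633…
Balance at month 12: R$33,400.3633… × (1 + 0.014)^5 = R$35,804.7764…
Penalty: 12 × 1.25% × R$45,000.69 = R$6,750.10…
Final settlement = outstanding balance + penalty = R$35,804.7764… + R$6,750.10… = R$42,554.88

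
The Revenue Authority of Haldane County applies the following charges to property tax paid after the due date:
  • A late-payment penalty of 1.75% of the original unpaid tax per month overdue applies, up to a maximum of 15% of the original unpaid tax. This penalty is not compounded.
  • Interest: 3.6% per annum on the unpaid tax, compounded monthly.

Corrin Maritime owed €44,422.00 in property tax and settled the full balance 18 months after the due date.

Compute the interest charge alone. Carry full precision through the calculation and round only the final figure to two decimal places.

Interest (3.6%/yr ÷ 12 = 0.3%/month): €44,422.00 × ((1 + 0.003)^18 − 1) = €2,460.9469…

€2,460.95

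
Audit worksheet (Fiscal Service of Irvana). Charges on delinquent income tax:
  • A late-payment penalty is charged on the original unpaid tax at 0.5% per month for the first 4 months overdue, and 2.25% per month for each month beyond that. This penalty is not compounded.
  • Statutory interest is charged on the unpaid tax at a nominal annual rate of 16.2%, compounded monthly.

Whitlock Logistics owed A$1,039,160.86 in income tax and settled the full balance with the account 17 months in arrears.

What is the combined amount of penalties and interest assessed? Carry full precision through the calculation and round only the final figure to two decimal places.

Penalty, months 1–4: 4 × 0.5% × A$1,039,160.86 = A$20,783.22…
Penalty, months 5–17: 13 × 2.25% × A$1,039,160.86 = A$303,954.55…
Interest (16.2%/yr ÷ 12 = 1.35%/month): A$1,039,160.86 × ((1 + 0.0135)^17 − 1) = A$266,067.7422…
Penalties + interest = A$324,737.7688… + A$266,067.7422… = A$590,805.51

A$590,805.51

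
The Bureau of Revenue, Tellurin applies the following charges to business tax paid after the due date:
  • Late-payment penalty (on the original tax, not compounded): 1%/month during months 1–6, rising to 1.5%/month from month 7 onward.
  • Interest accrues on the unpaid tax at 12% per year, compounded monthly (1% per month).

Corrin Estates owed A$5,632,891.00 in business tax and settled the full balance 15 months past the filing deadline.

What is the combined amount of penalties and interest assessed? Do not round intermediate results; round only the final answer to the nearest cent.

Penalty, months 1–6: 6 × 1% × A$5,632,891.00 = A$337,973.46
Penalty, months 7–15: 9 × 1.5% × A$5,632,891.00 = A$760,440.29…
Interest: A$5,632,891.00 × ((1 + 0.01)^15 − 1) = A$5,632,891.00 × 0.1609690… = A$906,720.5800…
Penalties + interest = A$1,098,413.7450 + A$906,720.5800… = A$2,005,134.32

A$2,005,134.32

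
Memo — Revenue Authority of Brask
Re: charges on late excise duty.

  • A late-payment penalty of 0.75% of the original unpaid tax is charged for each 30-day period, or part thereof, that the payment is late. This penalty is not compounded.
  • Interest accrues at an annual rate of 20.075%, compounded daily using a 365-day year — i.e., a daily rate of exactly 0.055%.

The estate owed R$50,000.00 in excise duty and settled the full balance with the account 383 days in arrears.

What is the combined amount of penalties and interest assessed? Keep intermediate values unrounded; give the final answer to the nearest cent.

Penalty periods: ⌈383/30⌉ = 13; penalty = 13 × 0.75% × R$50,000.00 = R$4,875.00
Interest: R$50,000.00 × ((1 + 0.00055)^383 − 1) = R$50,000.00 × 0.23440873… = R$11,720.4364…
Penalties + interest = R$4,875.0000 + R$11,720.4364… = R$16,595.44

R$16,595.44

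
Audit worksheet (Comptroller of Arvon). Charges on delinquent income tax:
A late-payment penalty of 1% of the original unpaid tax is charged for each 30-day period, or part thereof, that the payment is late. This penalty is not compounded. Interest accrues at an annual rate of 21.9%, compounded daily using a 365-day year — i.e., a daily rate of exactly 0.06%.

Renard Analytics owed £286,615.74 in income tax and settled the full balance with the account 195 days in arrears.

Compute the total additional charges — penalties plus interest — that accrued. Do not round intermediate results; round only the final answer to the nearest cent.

Penalty periods: ⌈195/30⌉ = 7; penalty = 7 × 1% × £286,615.74 = £20,063.10…
Interest: £286,615.74 × ((1 + 0.0006)^195 − 1) = £286,615.74 × 0.12407999… = £35,563.2780…
Penalties + interest = £20,063.1018 + £35,563.2780… = £55,626.38

£55,626.38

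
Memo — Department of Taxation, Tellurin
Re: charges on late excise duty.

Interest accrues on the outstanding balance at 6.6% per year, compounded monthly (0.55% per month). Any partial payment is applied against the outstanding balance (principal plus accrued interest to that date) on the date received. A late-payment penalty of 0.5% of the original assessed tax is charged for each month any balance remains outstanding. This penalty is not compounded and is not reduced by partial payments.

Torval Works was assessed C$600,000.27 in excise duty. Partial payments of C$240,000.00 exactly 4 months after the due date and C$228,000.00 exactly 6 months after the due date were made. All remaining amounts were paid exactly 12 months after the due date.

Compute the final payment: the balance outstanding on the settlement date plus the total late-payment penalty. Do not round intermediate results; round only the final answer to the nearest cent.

C$190,426.69

Balance at month 4: C$600,000.2700 × (1 + 0.0055)^4 = C$613,309.5758…
After C$240,000.00 payment: C$613,309.5758… − C$240,000.00 = C$373,309.5758…
Balance at month 6: C$373,309.5758… × (1 + 0.0055)^2 = C$377,427.2738…
After C$228,000.00 payment: C$377,427.2738… − C$228,000.00 = C$149,427.2738…
Balance at month 12: C$149,427.2738… × (1 + 0.0055)^6 = C$154,426.6757…
Penalty: 12 × 0.5% × C$600,000.27 = C$36,000.02…
Final settlement = outstanding balance + penalty = C$154,426.6757… + C$36,000.02… = C$190,426.69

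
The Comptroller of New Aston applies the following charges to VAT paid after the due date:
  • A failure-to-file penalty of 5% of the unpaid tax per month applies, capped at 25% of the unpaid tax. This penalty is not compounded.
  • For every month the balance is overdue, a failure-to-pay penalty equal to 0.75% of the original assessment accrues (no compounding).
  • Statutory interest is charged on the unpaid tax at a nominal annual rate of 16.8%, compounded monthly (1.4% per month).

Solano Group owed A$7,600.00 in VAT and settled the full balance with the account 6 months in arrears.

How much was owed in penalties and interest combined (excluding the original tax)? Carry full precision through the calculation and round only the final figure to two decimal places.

Failure-to-file: 6 × 5% × A$7,600.00 = A$2,280.00, capped at 25% × A$7,600.00 = A$1,900.00
Failure-to-pay penalty = 0.75% × A$7,600.00 × 6 mo = A$342.00
Interest: A$7,600.00 × ((1 + 0.014)^6 − 1) = A$7,600.00 × 0.0869955… = A$661.1655…
Penalties + interest = A$2,242.0000 + A$661.1655… = A$2,903.17

A$2,903.17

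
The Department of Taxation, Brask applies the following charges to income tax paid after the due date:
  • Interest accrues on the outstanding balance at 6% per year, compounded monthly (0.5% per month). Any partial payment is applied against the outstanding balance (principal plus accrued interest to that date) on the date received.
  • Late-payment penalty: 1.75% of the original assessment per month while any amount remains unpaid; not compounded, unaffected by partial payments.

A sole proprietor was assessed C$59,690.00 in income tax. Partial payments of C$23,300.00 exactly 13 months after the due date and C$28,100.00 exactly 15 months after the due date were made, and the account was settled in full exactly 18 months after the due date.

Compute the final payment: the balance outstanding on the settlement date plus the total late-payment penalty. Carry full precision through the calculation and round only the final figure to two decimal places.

C$31,687.00

Balance at month 13: C$59,690.0000 × (1 + 0.005)^13 = C$63,688.4063…
After C$23,300.00 payment: C$63,688.4063… − C$23,300.00 = C$40,388.4063…
Balance at month 15: C$40,388.4063… × (1 + 0.005)^2 = C$40,793.3001…
After C$28,100.00 payment: C$40,793.3001… − C$28,100.00 = C$12,693.3001…
Balance at month 18: C$12,693.3001… × (1 + 0.005)^3 = C$12,884.6532…
Penalty: 18 × 1.75% × C$59,690.00 = C$18,802.35
Final settlement = outstanding balance + penalty = C$12,884.6532… + C$18,802.35 = C$31,687.00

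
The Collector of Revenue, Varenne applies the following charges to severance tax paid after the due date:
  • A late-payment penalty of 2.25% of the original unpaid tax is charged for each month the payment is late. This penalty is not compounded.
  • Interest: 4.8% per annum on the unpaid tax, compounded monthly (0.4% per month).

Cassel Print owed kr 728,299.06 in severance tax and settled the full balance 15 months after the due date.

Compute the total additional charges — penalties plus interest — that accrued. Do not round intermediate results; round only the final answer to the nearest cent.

Late-payment penalty = 2.25% × kr 728,299.06 × 15 mo = kr 245,800.93…
Interest: kr 728,299.06 × ((1 + 0.004)^15 − 1) = kr 728,299.06 × 0.0617095… = kr 44,942.9508…
Penalties + interest = kr 245,800.9328… + kr 44,942.9508… = kr 290,743.88

kr 290,743.88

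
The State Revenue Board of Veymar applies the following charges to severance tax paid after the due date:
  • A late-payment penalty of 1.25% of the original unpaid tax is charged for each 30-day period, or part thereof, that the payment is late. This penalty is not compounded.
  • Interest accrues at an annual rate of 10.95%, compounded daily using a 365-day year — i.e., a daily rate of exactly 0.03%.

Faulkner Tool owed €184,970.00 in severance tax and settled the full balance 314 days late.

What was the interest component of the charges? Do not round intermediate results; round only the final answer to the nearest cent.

Interest: €184,970.00 × ((1 + 0.0003)^314 − 1) = €184,970.00 × 0.09876396… = €18,268.3692…

€18,268.37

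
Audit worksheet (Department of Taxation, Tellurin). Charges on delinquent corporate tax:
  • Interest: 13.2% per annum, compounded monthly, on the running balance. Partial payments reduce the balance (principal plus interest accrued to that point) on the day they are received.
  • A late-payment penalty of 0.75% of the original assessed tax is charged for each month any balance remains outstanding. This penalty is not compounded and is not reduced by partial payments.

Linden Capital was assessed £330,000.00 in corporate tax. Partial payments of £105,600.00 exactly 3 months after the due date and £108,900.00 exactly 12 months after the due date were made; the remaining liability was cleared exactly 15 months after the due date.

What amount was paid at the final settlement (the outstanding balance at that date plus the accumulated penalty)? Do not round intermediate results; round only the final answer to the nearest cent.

£193,026.66

Monthly rate = 13.2% ÷ 12 = 1.1%
Balance at month 3: £330,000.0000 × (1 + 0.011)^3 = £341,010.2292…
After £105,600.00 payment: £341,010.2292… − £105,600.00 = £235,410.2292…
Balance at month 12: £235,410.2292… × (1 + 0.011)^9 = £259,768.0478…
After £108,900.00 payment: £259,768.0478… − £108,900.00 = £150,868.0478…
Balance at month 15: £150,868.0478… × (1 + 0.011)^3 = £155,901.6593…
Penalty: 15 × 0.75% × £330,000.00 = £37,125.00
Final settlement = outstanding balance + penalty = £155,901.6593… + £37,125.00 = £193,026.66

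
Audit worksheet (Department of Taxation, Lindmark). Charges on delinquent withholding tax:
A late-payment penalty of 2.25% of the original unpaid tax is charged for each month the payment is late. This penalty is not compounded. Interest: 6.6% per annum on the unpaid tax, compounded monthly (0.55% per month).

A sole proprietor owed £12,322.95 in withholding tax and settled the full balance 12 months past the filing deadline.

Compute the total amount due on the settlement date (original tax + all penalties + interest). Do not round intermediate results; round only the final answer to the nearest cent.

£16,488.52

Late-payment penalty: 12 × 2.25% × £12,322.95 = £3,327.20…
Interest: £12,322.95 × ((1 + 0.0055)^12 − 1) = £12,322.95 × 0.0680336… = £838.3742…
Total = £12,322.95 + £3,327.1965 + £838.3742… = £16,488.52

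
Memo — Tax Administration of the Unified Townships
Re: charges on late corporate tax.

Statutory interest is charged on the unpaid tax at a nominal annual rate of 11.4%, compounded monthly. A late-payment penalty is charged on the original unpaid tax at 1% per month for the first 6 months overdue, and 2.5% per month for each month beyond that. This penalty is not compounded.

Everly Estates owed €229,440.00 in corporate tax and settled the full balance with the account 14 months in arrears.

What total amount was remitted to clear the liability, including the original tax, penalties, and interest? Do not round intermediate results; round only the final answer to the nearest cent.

€321,567.76

Penalty, months 1–6: 6 × 1% × €229,440.00 = €13,766.40
Penalty, months 7–14: 8 × 2.5% × €229,440.00 = €45,888.00
Interest (11.4%/yr ÷ 12 = 0.95%/month): €229,440.00 × ((1 + 0.0095)^14 − 1) = €32,473.3648…
Total = €229,440.00 + €59,654.4000 + €32,473.3648… = €321,567.76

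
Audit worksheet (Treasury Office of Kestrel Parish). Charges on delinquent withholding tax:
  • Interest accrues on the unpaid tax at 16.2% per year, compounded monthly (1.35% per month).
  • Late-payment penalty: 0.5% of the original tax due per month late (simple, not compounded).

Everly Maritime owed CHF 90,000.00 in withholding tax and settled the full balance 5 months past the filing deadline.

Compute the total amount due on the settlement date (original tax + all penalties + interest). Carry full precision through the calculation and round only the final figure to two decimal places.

CHF 98,491.25

Late-payment penalty: 5 × 0.5% × CHF 90,000.00 = CHF 2,250.00
Interest: CHF 90,000.00 × ((1 + 0.0135)^5 − 1) = CHF 90,000.00 × 0.0693473… = CHF 6,241.2543…
Total = CHF 90,000.00 + CHF 2,250.0000 + CHF 6,241.2543… = CHF 98,491.25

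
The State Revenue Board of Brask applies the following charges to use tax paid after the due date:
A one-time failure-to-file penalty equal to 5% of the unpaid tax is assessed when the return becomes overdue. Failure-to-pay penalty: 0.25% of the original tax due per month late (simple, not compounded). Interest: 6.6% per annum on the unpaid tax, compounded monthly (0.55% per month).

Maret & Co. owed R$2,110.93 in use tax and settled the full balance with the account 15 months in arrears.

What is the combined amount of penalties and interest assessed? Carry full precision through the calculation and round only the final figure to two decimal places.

R$365.73

Failure-to-file penalty: 5% × R$2,110.93 = R$105.55…
Failure-to-pay penalty = 0.25% × R$2,110.93 × 15 mo = R$79.16…
Interest: R$2,110.93 × ((1 + 0.0055)^15 − 1) = R$2,110.93 × 0.0857532… = R$181.0190…
Penalties + interest = R$184.7064… + R$181.0190… = R$365.73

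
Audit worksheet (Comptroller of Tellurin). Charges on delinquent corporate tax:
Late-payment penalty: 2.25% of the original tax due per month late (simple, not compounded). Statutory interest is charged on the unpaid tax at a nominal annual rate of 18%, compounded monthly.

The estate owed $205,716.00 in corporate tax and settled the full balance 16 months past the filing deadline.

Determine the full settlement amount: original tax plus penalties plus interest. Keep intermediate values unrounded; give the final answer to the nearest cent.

Late-payment penalty: 16 × 2.25% × $205,716.00 = $74,057.76
Interest (18%/yr ÷ 12 = 1.5%/month): $205,716.00 × ((1 + 0.015)^16 − 1) = $55,334.6309…
Total = $205,716.00 + $74,057.7600 + $55,334.6309… = $335,108.39

$335,108.39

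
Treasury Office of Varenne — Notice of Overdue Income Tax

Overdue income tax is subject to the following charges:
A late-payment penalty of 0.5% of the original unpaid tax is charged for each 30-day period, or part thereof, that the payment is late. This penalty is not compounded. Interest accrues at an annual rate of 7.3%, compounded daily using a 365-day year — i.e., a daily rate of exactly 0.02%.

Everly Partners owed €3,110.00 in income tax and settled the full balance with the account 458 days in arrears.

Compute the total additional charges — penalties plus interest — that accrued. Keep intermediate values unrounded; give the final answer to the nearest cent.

€547.10

Penalty periods: ⌈458/30⌉ = 16; penalty = 16 × 0.5% × €3,110.00 = €248.80
Interest: €3,110.00 × ((1 + 0.0002)^458 − 1) = €3,110.00 × 0.09591633… = €298.2998…
Penalties + interest = €248.8000 + €298.2998… = €547.10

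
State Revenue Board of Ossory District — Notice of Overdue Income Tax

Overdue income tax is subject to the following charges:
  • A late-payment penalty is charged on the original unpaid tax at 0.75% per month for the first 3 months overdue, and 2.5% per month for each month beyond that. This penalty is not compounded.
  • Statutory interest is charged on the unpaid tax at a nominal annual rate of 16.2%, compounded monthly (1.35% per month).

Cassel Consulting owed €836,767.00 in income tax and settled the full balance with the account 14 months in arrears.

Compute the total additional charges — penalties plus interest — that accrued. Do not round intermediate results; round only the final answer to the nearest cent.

€421,742.69

Penalty, months 1–3: 3 × 0.75% × €836,767.00 = €18,827.26…
Penalty, months 4–14: 11 × 2.5% × €836,767.00 = €230,110.93…
Interest: €836,767.00 × ((1 + 0.0135)^14 − 1) = €836,767.00 × 0.2065145… = €172,804.5110…
Penalties + interest = €248,938.1825 + €172,804.5110… = €421,742.69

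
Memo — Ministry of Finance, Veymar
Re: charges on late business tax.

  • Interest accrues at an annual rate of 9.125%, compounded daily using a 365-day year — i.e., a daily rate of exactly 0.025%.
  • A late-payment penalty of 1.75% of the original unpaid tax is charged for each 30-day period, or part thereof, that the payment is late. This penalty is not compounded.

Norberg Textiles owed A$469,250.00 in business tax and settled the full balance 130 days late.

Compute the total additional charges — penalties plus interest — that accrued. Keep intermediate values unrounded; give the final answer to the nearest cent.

Penalty periods: ⌈130/30⌉ = 5; penalty = 5 × 1.75% × A$469,250.00 = A$41,059.38…
Interest: A$469,250.00 × ((1 + 0.00025)^130 − 1) = A$469,250.00 × 0.03302970… = A$15,499.1854…
Penalties + interest = A$41,059.3750 + A$15,499.1854… = A$56,558.56

A$56,558.56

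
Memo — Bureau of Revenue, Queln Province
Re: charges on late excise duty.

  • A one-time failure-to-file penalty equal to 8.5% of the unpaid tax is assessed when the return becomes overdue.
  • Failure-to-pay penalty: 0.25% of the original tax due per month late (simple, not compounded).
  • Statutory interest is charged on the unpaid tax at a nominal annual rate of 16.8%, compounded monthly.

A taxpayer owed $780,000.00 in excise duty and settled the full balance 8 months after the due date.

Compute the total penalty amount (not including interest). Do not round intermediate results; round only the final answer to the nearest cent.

Failure-to-file penalty: 8.5% × $780,000.00 = $66,300.00
Failure-to-pay penalty = 0.25% × $780,000.00 × 8 mo = $15,600.00
Total penalty = $66,300.00 + $15,600.00 = $81,900.00

$81,900.00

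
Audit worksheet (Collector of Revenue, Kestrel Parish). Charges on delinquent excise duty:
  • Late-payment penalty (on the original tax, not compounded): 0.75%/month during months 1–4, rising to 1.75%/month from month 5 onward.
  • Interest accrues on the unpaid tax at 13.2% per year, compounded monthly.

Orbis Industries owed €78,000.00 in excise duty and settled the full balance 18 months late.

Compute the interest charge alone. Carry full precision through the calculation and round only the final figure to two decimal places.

Interest (13.2%/yr ÷ 12 = 1.1%/month): €78,000.00 × ((1 + 0.011)^18 − 1) = €16,976.3342…

€16,976.33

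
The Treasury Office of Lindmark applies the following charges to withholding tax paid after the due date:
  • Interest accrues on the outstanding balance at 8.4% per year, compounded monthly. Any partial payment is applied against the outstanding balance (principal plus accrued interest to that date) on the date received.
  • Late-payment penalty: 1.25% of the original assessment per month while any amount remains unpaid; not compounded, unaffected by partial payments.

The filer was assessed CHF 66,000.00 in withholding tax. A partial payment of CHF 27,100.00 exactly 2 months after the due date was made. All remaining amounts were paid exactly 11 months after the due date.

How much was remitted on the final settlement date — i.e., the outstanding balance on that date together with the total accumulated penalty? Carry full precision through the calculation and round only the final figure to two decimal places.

Monthly rate = 8.4% ÷ 12 = 0.7%
Balance at month 2: CHF 66,000.0000 × (1 + 0.007)^2 = CHF 66,927.2340
After CHF 27,100.00 payment: CHF 66,927.2340 − CHF 27,100.00 = CHF 39,827.2340
Balance at month 11: CHF 39,827.2340 × (1 + 0.007)^9 = CHF 42,407.7646…
Penalty: 11 × 1.25% × CHF 66,000.00 = CHF 9,075.00
Final settlement = outstanding balance + penalty = CHF 42,407.7646… + CHF 9,075.00 = CHF 51,482.76

CHF 51,482.76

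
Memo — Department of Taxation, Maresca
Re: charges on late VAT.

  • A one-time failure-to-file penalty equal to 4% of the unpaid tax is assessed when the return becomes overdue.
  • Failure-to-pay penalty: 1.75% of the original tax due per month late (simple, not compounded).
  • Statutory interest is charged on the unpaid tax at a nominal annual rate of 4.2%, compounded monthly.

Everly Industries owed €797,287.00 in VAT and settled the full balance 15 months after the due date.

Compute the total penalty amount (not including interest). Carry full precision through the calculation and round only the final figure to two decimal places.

€241,179.32

Failure-to-file penalty: 4% × €797,287.00 = €31,891.48
Failure-to-pay penalty = 1.75% × €797,287.00 × 15 mo = €209,287.84…
Total penalty = €31,891.48 + €209,287.84… = €241,179.32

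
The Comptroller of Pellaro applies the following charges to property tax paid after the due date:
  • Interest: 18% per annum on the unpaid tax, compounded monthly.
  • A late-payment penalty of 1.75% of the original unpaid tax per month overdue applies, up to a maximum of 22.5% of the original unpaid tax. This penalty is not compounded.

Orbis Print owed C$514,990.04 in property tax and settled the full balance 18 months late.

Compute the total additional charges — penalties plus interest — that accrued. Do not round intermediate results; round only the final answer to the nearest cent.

Penalty (uncapped): 18 × 1.75% × C$514,990.04 = C$162,221.86…; cap = 22.5% × C$514,990.04 = C$115,872.76… → penalty = C$115,872.76…
Interest (18%/yr ÷ 12 = 1.5%/month): C$514,990.04 × ((1 + 0.015)^18 − 1) = C$158,277.3663…
Penalties + interest = C$115,872.7590 + C$158,277.3663… = C$274,150.13

C$274,150.13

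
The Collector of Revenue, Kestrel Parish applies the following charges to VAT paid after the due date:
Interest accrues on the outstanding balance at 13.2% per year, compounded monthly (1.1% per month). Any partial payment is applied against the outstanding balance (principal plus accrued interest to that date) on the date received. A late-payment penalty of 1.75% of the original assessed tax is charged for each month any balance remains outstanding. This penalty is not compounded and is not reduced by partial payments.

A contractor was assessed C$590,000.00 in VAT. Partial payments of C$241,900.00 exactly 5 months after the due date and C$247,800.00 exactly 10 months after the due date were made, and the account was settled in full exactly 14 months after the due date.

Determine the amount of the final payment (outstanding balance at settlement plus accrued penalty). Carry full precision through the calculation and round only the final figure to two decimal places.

C$306,387.44

Balance at month 5: C$590,000.0000 × (1 + 0.011)^5 = C$623,171.7962…
After C$241,900.00 payment: C$623,171.7962… − C$241,900.00 = C$381,271.7962…
Balance at month 10: C$381,271.7962… × (1 + 0.011)^5 = C$402,708.1865…
After C$247,800.00 payment: C$402,708.1865… − C$247,800.00 = C$154,908.1865…
Balance at month 14: C$154,908.1865… × (1 + 0.011)^4 = C$161,837.4371…
Penalty: 14 × 1.75% × C$590,000.00 = C$144,550.00
Final settlement = outstanding balance + penalty = C$161,837.4371… + C$144,550.00 = C$306,387.44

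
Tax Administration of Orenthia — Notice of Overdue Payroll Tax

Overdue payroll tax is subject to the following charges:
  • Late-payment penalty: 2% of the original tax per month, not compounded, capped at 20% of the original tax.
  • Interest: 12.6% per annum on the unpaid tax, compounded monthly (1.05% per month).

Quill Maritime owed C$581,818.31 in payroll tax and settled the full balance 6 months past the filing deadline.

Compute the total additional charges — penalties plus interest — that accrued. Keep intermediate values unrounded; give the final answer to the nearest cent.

Penalty: 6 × 2% × C$581,818.31 = C$69,818.20… (below the 20% cap of C$116,363.66…)
Interest: C$581,818.31 × ((1 + 0.0105)^6 − 1) = C$581,818.31 × 0.0646771… = C$37,630.3126…
Penalties + interest = C$69,818.1972 + C$37,630.3126… = C$107,448.51

C$107,448.51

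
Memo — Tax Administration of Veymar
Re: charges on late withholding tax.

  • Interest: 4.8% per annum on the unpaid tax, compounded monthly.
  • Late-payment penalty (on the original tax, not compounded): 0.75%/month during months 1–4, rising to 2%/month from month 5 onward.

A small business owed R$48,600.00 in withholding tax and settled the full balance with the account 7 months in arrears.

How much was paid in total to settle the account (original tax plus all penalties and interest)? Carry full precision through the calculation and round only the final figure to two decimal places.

R$54,351.24

Penalty, months 1–4: 4 × 0.75% × R$48,600.00 = R$1,458.00
Penalty, months 5–7: 3 × 2% × R$48,600.00 = R$2,916.00
Interest (4.8%/yr ÷ 12 = 0.4%/month): R$48,600.00 × ((1 + 0.004)^7 − 1) = R$1,377.2389…
Total = R$48,600.00 + R$4,374.0000 + R$1,377.2389… = R$54,351.24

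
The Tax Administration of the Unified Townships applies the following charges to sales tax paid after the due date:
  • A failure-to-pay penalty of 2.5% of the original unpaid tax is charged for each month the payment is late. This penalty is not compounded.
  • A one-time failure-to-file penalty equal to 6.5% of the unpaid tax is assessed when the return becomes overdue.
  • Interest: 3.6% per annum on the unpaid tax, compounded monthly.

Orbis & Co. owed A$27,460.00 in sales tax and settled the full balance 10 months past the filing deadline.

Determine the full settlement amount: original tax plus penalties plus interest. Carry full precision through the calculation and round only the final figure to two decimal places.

Failure-to-file penalty: 6.5% × A$27,460.00 = A$1,784.90
Failure-to-pay penalty: 10 × 2.5% × A$27,460.00 = A$6,865.00
Interest (3.6%/yr ÷ 12 = 0.3%/month): A$27,460.00 × ((1 + 0.003)^10 − 1) = A$835.0107…
Total = A$27,460.00 + A$8,649.9000 + A$835.0107… = A$36,944.91

A$36,944.91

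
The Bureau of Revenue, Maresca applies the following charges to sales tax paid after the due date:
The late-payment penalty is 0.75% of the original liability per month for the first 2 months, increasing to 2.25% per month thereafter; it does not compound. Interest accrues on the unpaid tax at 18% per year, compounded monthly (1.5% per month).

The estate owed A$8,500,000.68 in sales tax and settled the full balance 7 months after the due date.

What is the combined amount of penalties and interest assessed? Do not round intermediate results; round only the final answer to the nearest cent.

Penalty, months 1–2: 2 × 0.75% × A$8,500,000.68 = A$127,500.01…
Penalty, months 3–7: 5 × 2.25% × A$8,500,000.68 = A$956,250.08…
Interest: A$8,500,000.68 × ((1 + 0.015)^7 − 1) = A$8,500,000.68 × 0.1098449… = A$933,681.8344…
Penalties + interest = A$1,083,750.0867 + A$933,681.8344… = A$2,017,431.92

A$2,017,431.92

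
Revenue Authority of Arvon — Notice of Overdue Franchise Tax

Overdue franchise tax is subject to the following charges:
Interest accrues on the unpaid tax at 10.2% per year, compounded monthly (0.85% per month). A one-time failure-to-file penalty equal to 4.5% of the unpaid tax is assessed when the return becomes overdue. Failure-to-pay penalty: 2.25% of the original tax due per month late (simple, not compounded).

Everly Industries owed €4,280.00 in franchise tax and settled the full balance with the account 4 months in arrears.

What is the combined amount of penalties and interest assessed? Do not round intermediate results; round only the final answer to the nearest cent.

Failure-to-file penalty: 4.5% × €4,280.00 = €192.60
Failure-to-pay penalty: 4 × 2.25% × €4,280.00 = €385.20
Interest: €4,280.00 × ((1 + 0.0085)^4 − 1) = €4,280.00 × 0.0344360… = €147.3859…
Penalties + interest = €577.8000 + €147.3859… = €725.19

€725.19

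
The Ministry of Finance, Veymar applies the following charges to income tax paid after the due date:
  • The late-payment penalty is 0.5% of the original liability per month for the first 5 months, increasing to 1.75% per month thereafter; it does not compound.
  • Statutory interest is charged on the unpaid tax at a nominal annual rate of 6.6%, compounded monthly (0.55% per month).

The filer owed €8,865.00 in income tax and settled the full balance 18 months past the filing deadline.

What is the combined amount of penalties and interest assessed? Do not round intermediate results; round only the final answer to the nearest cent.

Penalty, months 1–5: 5 × 0.5% × €8,865.00 = €221.63…
Penalty, months 6–18: 13 × 1.75% × €8,865.00 = €2,016.79…
Interest: €8,865.00 × ((1 + 0.0055)^18 − 1) = €8,865.00 × 0.1037669… = €919.8932…
Penalties + interest = €2,238.4125 + €919.8932… = €3,158.31

€3,158.31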